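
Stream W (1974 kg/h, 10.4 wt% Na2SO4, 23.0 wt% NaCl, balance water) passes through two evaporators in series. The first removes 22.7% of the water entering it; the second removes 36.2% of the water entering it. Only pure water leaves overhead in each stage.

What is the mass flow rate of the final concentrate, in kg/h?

1308 kg/h

water in feed = 1974×0.666 = 1314.7 kg/h.
After stage 1: water left = (1−0.227)×1314.7 = 1016.3; stream total = 1675.6 kg/h.
After stage 2: water left = (1−0.362)×1016.3 = 648.37; final concentrate = 1307.7 kg/h.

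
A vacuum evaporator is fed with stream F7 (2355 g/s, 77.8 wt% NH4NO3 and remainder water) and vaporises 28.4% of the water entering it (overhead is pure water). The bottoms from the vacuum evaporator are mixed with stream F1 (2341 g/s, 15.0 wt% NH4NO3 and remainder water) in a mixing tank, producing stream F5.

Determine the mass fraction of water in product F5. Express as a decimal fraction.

0.5199

Vapour removed = 0.284×0.222×2355 = 148.48 g/s; concentrate = 2206.5 g/s.
water reaching the mixer = 374.33 (from concentrate) + 2341×0.850 = 2364.2 g/s.
Product flow = 2206.5 + 2341 = 4547.5 g/s; water fraction = 0.5199.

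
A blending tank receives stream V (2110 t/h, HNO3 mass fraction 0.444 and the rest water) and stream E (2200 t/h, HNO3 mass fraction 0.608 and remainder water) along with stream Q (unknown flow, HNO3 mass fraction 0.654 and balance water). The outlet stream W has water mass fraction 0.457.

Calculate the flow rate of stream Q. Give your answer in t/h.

Let Q be the unknown flow. Total out = 4310 + Q.
water balance: 2035.6 + 0.346·Q = 0.457·(4310 + Q)
(0.346 − 0.457)·Q = 0.457×4310 − 2035.6 = -65.89
Q = -65.89 / -0.111 = 593.6 t/h

593.6 t/h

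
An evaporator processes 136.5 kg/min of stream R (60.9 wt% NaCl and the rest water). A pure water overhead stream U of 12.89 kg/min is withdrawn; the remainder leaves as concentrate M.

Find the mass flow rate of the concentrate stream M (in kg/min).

123.6 kg/min

Concentrate = 136.5 − 12.89 = 123.61 kg/min.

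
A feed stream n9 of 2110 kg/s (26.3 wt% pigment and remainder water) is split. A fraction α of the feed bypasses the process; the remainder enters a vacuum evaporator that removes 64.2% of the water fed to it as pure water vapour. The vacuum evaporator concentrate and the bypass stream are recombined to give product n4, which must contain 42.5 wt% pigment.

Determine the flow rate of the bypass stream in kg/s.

410.2 kg/s

All 2110×0.263 = 554.93 kg/s of pigment reaches n4, so n4 = 554.93/0.425 = 1305.7 kg/s and vapour = 804.28 kg/s.
The evaporator receives (1−α)·2110 of feed at 0.737 water and removes 0.642 of that water:
0.642×0.737×(1−α)×2110 = 804.28
(1−α) = 804.28/998.35 = 0.8056;  α = 0.1944.
Bypass flow = 0.1944×2110 = 410.17 kg/s.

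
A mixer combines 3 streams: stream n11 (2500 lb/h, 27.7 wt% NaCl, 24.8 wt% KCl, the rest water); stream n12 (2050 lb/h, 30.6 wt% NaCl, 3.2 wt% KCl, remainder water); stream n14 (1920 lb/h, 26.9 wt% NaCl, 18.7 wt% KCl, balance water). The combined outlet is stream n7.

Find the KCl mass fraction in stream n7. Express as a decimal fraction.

0.161

Total flow out = 2500 + 2050 + 1920 = 6470 lb/h.
KCl in = 2500×0.248 + 2050×0.032 + 1920×0.187 = 1044.6 lb/h.
KCl mass fraction in n7 = 1044.6/6470 = 0.161.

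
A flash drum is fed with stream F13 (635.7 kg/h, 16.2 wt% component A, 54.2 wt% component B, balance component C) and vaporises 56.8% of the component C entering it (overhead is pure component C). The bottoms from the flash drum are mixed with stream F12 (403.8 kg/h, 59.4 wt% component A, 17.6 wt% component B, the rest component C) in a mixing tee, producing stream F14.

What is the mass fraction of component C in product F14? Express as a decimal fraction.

0.187

Vapour removed = 0.568×0.296×635.7 = 106.88 kg/h; concentrate = 528.82 kg/h.
component C reaching the mixer = 81.288 (from concentrate) + 403.8×0.230 = 174.16 kg/h.
Product flow = 528.82 + 403.8 = 932.62 kg/h; component C fraction = 0.187.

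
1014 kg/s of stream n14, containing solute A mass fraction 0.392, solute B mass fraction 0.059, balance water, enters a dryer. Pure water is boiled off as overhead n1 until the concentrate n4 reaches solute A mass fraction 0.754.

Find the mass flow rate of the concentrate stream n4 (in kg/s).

solute A is conserved: 1014×0.392 = 397.49 kg/s all reports to the concentrate.
Concentrate = 397.49/(target fraction) = 527.17 kg/s.

527.2 kg/s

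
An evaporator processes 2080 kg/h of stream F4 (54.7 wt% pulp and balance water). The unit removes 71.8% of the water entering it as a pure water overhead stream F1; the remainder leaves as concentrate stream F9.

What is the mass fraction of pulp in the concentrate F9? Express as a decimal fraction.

pulp is not removed: 2080×0.547 = 1137.8 kg/h of pulp enters F9.
water entering = 2080×0.453 = 942.24 kg/h; overhead removed = 0.718×942.24 = 676.53 kg/h.
Concentrate = 2080 − 676.53 = 1403.5 kg/h.
Mass fraction = 1137.8/1403.5 = 0.811.

0.811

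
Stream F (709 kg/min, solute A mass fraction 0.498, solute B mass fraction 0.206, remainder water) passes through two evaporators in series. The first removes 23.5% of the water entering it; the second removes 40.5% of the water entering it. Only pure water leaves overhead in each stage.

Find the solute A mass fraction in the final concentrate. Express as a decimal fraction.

water in feed = 709×0.296 = 209.86 kg/min.
After stage 1: water left = (1−0.235)×209.86 = 160.55; stream total = 659.68 kg/min.
After stage 2: water left = (1−0.405)×160.55 = 95.525; final concentrate = 594.66 kg/min.
solute A fraction = 353.08/594.66 = 0.594.

0.594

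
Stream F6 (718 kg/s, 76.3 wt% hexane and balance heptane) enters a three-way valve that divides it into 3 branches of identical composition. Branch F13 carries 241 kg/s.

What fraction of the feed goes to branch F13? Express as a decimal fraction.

0.336

Fraction to F13 = 241/718 = 0.3357.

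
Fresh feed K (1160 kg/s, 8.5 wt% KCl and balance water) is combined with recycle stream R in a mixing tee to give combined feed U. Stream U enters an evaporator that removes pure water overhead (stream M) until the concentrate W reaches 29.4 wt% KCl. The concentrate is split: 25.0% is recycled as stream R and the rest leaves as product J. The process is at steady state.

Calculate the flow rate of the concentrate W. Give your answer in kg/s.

Overall KCl balance (none leaves overhead): KCl in fresh feed = KCl in product, i.e. 1160×0.085 = (1−0.250)·W·0.294.
W = 98.6/(0.294×0.750) = 447.17 kg/s.

447.2 kg/s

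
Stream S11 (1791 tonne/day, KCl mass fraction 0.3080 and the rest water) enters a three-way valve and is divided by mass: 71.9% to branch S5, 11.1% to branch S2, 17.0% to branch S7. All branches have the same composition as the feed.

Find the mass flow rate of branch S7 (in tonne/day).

304.5 tonne/day

Branch S7 flow = 0.170×1791 = 304.47 tonne/day.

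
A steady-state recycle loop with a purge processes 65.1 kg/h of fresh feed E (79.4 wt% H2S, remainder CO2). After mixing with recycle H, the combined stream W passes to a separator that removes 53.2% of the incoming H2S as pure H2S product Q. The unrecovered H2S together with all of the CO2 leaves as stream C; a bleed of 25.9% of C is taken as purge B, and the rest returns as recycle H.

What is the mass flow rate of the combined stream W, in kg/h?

CO2 enters only via E and leaves only via the purge: 65.1×0.206 = 0.259×(CO2 in C), and the separator passes all CO2, so CO2 in W = CO2 in C = 51.778 kg/h.
H2S in W: m_A = 65.1×0.794 + (1−0.259)·(1−0.532)·m_A, so m_A = 51.689/0.6532 = 79.131 kg/h.
W = 79.131 + 51.778 = 130.91 kg/h.

130.9 kg/h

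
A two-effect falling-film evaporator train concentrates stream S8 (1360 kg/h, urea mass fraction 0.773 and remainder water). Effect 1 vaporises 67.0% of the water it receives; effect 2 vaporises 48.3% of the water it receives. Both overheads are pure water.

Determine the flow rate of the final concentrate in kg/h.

water in feed = 1360×0.227 = 308.72 kg/h.
After stage 1: water left = (1−0.670)×308.72 = 101.88; stream total = 1153.2 kg/h.
After stage 2: water left = (1−0.483)×101.88 = 52.671; final concentrate = 1104 kg/h.

1104 kg/h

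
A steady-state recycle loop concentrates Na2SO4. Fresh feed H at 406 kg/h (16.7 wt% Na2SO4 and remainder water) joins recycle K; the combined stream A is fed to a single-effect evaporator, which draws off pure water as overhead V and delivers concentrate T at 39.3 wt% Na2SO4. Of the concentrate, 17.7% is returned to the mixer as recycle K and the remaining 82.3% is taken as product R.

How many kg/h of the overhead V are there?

Overall Na2SO4 balance (none leaves overhead): Na2SO4 in fresh feed = Na2SO4 in product, i.e. 406×0.167 = (1−0.177)·T·0.393.
T = 67.802/(0.393×0.823) = 209.63 kg/h.
Recycle K = 0.177×209.63 = 37.104 kg/h.
Combined feed A = 406 + 37.104 = 443.1 kg/h.
Overhead V = A − T = 443.1 − 209.63 = 233.48 kg/h.

233.5 kg/h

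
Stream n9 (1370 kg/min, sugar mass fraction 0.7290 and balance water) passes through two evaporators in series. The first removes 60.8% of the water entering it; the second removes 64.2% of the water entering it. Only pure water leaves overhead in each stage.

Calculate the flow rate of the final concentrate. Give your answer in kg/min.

water in feed = 1370×0.271 = 371.27 kg/min.
After stage 1: water left = (1−0.608)×371.27 = 145.54; stream total = 1144.3 kg/min.
After stage 2: water left = (1−0.642)×145.54 = 52.103; final concentrate = 1050.8 kg/min.

1051 kg/min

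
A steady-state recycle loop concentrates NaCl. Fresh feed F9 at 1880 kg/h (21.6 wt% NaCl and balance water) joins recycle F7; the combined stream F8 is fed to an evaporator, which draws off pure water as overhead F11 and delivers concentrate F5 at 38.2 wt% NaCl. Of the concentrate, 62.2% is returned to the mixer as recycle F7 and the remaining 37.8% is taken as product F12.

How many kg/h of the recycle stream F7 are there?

Overall NaCl balance (none leaves overhead): NaCl in fresh feed = NaCl in product, i.e. 1880×0.216 = (1−0.622)·F5·0.382.
F5 = 406.08/(0.382×0.378) = 2812.3 kg/h.
Recycle F7 = 0.622×2812.3 = 1749.2 kg/h.

1749 kg/h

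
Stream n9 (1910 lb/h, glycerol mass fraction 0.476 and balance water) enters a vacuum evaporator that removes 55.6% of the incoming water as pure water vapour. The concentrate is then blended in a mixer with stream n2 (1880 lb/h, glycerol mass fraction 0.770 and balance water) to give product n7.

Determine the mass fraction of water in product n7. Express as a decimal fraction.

Vapour removed = 0.556×0.524×1910 = 556.47 lb/h; concentrate = 1353.5 lb/h.
water reaching the mixer = 444.37 (from concentrate) + 1880×0.230 = 876.77 lb/h.
Product flow = 1353.5 + 1880 = 3233.5 lb/h; water fraction = 0.271.

0.271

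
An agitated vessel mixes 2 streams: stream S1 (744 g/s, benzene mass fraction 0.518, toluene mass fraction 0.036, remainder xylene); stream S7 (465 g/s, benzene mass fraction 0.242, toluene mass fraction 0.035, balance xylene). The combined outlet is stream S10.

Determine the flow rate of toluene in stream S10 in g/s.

toluene out = toluene in = 744×0.036 + 465×0.035 = 43.059 g/s.

43.06 g/s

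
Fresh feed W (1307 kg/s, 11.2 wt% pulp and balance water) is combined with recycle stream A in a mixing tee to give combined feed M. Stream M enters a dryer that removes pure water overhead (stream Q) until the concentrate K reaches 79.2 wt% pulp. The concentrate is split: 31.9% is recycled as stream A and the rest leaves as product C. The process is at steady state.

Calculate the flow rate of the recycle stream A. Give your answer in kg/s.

Overall pulp balance (none leaves overhead): pulp in fresh feed = pulp in product, i.e. 1307×0.112 = (1−0.319)·K·0.792.
K = 146.38/(0.792×0.681) = 271.41 kg/s.
Recycle A = 0.319×271.41 = 86.579 kg/s.

86.58 kg/s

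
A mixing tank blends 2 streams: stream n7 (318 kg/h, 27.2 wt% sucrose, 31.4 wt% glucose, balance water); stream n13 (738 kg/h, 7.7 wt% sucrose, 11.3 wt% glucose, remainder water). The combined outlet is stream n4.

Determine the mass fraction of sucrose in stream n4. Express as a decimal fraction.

0.136

Total flow out = 318 + 738 = 1056 kg/h.
sucrose in = 318×0.272 + 738×0.077 = 143.32 kg/h.
sucrose mass fraction in n4 = 143.32/1056 = 0.136.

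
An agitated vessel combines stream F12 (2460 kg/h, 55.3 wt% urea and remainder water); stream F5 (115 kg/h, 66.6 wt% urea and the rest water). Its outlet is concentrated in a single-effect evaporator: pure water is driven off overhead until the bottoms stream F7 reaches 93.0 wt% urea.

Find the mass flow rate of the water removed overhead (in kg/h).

urea entering = 2460×0.553 + 115×0.666 = 1437 kg/h.
All urea reports to F7, so F7 = 1437/0.930 = 1545.1 kg/h.
Total feed = 2575 kg/h; overhead = 2575 − 1545.1 = 1029.9 kg/h.

1030 kg/h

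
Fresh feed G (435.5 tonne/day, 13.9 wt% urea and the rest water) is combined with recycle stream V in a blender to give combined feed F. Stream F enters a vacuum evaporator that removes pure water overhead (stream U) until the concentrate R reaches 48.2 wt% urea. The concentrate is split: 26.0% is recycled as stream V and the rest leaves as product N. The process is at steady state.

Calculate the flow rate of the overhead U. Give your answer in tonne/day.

309.9 tonne/day

Overall urea balance (none leaves overhead): urea in fresh feed = urea in product, i.e. 435.5×0.139 = (1−0.260)·R·0.482.
R = 60.535/(0.482×0.740) = 169.72 tonne/day.
Recycle V = 0.260×169.72 = 44.126 tonne/day.
Combined feed F = 435.5 + 44.126 = 479.63 tonne/day.
Overhead U = F − R = 479.63 − 169.72 = 309.91 tonne/day.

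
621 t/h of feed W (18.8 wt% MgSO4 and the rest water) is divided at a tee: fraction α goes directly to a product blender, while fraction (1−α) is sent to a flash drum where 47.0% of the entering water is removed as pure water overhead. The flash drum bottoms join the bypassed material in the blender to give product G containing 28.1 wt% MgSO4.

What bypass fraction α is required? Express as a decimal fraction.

0.133

All 621×0.188 = 116.75 t/h of MgSO4 reaches G, so G = 116.75/0.281 = 415.47 t/h and vapour = 205.53 t/h.
The evaporator receives (1−α)·621 of feed at 0.812 water and removes 0.470 of that water:
0.470×0.812×(1−α)×621 = 205.53
(1−α) = 205.53/237 = 0.8672;  α = 0.1328.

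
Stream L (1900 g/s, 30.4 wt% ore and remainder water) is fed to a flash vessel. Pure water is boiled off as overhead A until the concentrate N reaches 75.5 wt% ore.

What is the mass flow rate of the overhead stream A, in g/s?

1135 g/s

ore is conserved: 1900×0.304 = 577.6 g/s all reports to the concentrate.
Concentrate = 577.6/(target fraction) = 765.03 g/s.
Overhead = 1900 − 765.03 = 1135 g/s.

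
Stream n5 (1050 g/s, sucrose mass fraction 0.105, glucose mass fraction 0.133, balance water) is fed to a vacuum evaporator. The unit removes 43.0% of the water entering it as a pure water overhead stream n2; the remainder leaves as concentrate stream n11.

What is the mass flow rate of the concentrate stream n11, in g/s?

water entering = 1050×0.762 = 800.1 g/s; overhead removed = 0.430×800.1 = 344.04 g/s.
Concentrate = 1050 − 344.04 = 705.96 g/s.

706 g/s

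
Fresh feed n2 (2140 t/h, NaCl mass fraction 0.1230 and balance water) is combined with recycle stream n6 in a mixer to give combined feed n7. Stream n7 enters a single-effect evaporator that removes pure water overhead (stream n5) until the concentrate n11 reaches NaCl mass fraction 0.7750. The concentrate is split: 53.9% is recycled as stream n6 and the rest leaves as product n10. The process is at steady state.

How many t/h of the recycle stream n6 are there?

Overall NaCl balance (none leaves overhead): NaCl in fresh feed = NaCl in product, i.e. 2140×0.123 = (1−0.539)·n11·0.775.
n11 = 263.22/(0.775×0.461) = 736.74 t/h.
Recycle n6 = 0.539×736.74 = 397.1 t/h.

397.1 t/h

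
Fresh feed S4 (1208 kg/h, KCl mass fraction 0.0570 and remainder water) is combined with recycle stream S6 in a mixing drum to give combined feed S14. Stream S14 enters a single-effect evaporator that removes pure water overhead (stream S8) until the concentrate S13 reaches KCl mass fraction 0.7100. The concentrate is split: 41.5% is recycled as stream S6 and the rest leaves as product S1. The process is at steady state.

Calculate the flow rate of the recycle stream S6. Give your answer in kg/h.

Overall KCl balance (none leaves overhead): KCl in fresh feed = KCl in product, i.e. 1208×0.057 = (1−0.415)·S13·0.710.
S13 = 68.856/(0.710×0.585) = 165.78 kg/h.
Recycle S6 = 0.415×165.78 = 68.798 kg/h.

68.8 kg/h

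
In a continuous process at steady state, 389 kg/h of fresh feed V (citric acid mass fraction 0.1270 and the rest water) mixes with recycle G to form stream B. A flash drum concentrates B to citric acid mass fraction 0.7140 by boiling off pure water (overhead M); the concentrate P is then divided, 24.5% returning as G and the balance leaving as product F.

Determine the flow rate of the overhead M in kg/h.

Overall citric acid balance (none leaves overhead): citric acid in fresh feed = citric acid in product, i.e. 389×0.127 = (1−0.245)·P·0.714.
P = 49.403/(0.714×0.755) = 91.645 kg/h.
Recycle G = 0.245×91.645 = 22.453 kg/h.
Combined feed B = 389 + 22.453 = 411.45 kg/h.
Overhead M = B − P = 411.45 − 91.645 = 319.81 kg/h.

319.8 kg/h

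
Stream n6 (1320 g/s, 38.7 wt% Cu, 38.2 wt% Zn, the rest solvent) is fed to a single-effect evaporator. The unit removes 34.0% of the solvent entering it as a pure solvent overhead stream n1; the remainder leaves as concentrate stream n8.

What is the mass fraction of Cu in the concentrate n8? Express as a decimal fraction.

Cu is not removed: 1320×0.387 = 510.84 g/s of Cu enters n8.
solvent entering = 1320×0.231 = 304.92 g/s; overhead removed = 0.340×304.92 = 103.67 g/s.
Concentrate = 1320 − 103.67 = 1216.3 g/s.
Mass fraction = 510.84/1216.3 = 0.4200.

0.4200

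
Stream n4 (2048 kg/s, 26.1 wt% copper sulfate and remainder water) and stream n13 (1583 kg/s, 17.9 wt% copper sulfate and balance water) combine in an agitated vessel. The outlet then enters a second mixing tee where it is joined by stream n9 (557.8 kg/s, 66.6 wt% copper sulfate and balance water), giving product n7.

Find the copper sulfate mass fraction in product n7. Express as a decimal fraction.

0.284

Overall, product flow = 4188.8 kg/s.
copper sulfate in = 2048×0.261 + 1583×0.179 + 557.8×0.666 = 1189.4 kg/s.
copper sulfate fraction in n7 = 0.284.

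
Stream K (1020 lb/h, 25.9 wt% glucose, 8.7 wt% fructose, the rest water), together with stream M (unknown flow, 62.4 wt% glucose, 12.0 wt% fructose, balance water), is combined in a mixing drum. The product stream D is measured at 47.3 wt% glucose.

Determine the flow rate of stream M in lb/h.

1446 lb/h

Let M be the unknown flow. Total out = 1020 + M.
glucose balance: 264.18 + 0.624·M = 0.473·(1020 + M)
(0.624 − 0.473)·M = 0.473×1020 − 264.18 = 218.28
M = 218.28 / 0.151 = 1445.6 lb/h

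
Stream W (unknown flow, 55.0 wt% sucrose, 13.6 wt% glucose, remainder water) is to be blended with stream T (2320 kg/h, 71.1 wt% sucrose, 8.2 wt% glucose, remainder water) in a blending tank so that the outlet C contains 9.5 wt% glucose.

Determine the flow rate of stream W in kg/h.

735.6 kg/h

Let W be the unknown flow. Total out = 2320 + W.
glucose balance: 190.24 + 0.136·W = 0.095·(2320 + W)
(0.136 − 0.095)·W = 0.095×2320 − 190.24 = 30.16
W = 30.16 / 0.041 = 735.61 kg/h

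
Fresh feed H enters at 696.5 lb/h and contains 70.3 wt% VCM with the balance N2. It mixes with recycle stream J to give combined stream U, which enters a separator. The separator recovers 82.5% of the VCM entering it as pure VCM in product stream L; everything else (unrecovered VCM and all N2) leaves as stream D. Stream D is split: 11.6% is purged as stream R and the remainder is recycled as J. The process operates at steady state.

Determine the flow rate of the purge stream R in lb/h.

N2 enters only via H and leaves only via the purge: 696.5×0.297 = 0.116×(N2 in D), and the separator passes all N2, so N2 in U = N2 in D = 1783.3 lb/h.
VCM in U: m_A = 696.5×0.703 + (1−0.116)·(1−0.825)·m_A, so m_A = 489.64/0.8453 = 579.25 lb/h.
D = (1−0.825)×579.25 + 1783.3 = 1884.6 lb/h.
Purge R = 0.116×1884.6 = 218.62 lb/h.

218.6 lb/h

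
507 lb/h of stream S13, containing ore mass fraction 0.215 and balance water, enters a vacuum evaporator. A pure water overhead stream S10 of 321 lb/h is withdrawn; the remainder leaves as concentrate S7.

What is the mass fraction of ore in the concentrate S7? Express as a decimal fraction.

0.586

ore is not removed: 507×0.215 = 109 lb/h of ore enters S7.
Concentrate = 507 − 321 = 186 lb/h.
Mass fraction = 109/186 = 0.586.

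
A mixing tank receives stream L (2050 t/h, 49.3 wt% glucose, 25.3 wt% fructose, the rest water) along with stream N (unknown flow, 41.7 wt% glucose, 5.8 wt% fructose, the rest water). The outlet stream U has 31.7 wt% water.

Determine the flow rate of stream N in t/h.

Let N be the unknown flow. Total out = 2050 + N.
water balance: 520.7 + 0.525·N = 0.317·(2050 + N)
(0.525 − 0.317)·N = 0.317×2050 − 520.7 = 129.15
N = 129.15 / 0.208 = 620.91 t/h

620.9 t/h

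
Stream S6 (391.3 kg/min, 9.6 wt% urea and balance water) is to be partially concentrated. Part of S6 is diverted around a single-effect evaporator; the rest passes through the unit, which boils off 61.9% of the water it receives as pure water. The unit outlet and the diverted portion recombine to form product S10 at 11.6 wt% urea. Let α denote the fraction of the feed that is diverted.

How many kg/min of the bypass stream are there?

270.7 kg/min

All 391.3×0.096 = 37.565 kg/min of urea reaches S10, so S10 = 37.565/0.116 = 323.83 kg/min and vapour = 67.466 kg/min.
The evaporator receives (1−α)·391.3 of feed at 0.904 water and removes 0.619 of that water:
0.619×0.904×(1−α)×391.3 = 67.466
(1−α) = 67.466/218.96 = 0.3081;  α = 0.6919.
Bypass flow = 0.6919×391.3 = 270.73 kg/min.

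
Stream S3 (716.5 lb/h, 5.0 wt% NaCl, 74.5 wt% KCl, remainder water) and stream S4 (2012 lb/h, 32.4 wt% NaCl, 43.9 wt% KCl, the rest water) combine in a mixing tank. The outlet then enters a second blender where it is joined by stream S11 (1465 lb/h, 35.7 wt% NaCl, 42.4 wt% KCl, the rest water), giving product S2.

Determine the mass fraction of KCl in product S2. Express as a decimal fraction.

Overall, product flow = 4193.5 lb/h.
KCl in = 716.5×0.745 + 2012×0.439 + 1465×0.424 = 2038.2 lb/h.
KCl fraction in S2 = 0.4860.

0.4860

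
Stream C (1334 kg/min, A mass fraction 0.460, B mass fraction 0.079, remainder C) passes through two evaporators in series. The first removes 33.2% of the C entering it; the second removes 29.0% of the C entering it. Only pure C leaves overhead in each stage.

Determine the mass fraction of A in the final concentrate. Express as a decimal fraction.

0.607

C in feed = 1334×0.461 = 614.97 kg/min.
After stage 1: C left = (1−0.332)×614.97 = 410.8; stream total = 1129.8 kg/min.
After stage 2: C left = (1−0.290)×410.8 = 291.67; final concentrate = 1010.7 kg/min.
A fraction = 613.64/1010.7 = 0.607.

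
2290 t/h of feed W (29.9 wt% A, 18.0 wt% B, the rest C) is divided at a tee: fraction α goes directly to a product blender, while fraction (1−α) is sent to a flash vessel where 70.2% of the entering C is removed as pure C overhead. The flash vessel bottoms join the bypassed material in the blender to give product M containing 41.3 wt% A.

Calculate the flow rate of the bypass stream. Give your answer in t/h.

561.7 t/h

All 2290×0.299 = 684.71 t/h of A reaches M, so M = 684.71/0.413 = 1657.9 t/h and vapour = 632.11 t/h.
The evaporator receives (1−α)·2290 of feed at 0.521 C and removes 0.702 of that C:
0.702×0.521×(1−α)×2290 = 632.11
(1−α) = 632.11/837.55 = 0.7547;  α = 0.2453.
Bypass flow = 0.2453×2290 = 561.71 t/h.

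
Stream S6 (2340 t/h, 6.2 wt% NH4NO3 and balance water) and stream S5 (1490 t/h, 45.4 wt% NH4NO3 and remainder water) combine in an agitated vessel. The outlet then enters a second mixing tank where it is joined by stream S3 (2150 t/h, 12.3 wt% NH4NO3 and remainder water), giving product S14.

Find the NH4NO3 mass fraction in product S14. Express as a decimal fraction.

0.182

Overall, product flow = 5980 t/h.
NH4NO3 in = 2340×0.062 + 1490×0.454 + 2150×0.123 = 1086 t/h.
NH4NO3 fraction in S14 = 0.182.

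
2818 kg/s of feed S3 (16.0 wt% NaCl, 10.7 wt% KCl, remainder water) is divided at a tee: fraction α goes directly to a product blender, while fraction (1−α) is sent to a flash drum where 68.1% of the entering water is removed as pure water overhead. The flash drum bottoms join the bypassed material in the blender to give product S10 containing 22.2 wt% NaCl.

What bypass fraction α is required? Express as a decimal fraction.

0.441

All 2818×0.160 = 450.88 kg/s of NaCl reaches S10, so S10 = 450.88/0.222 = 2031 kg/s and vapour = 787.01 kg/s.
The evaporator receives (1−α)·2818 of feed at 0.733 water and removes 0.681 of that water:
0.681×0.733×(1−α)×2818 = 787.01
(1−α) = 787.01/1406.7 = 0.5595;  α = 0.4405.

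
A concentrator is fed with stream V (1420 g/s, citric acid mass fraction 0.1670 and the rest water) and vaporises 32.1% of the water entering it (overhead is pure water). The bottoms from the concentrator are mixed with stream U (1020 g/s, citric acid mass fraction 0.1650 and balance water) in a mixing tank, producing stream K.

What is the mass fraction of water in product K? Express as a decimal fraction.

0.8032

Vapour removed = 0.321×0.833×1420 = 379.7 g/s; concentrate = 1040.3 g/s.
water reaching the mixer = 803.16 (from concentrate) + 1020×0.835 = 1654.9 g/s.
Product flow = 1040.3 + 1020 = 2060.3 g/s; water fraction = 0.8032.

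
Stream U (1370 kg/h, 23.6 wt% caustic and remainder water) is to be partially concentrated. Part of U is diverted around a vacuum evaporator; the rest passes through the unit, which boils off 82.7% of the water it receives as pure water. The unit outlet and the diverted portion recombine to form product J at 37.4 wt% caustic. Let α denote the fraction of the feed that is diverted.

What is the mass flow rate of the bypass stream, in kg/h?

All 1370×0.236 = 323.32 kg/h of caustic reaches J, so J = 323.32/0.374 = 864.49 kg/h and vapour = 505.51 kg/h.
The evaporator receives (1−α)·1370 of feed at 0.764 water and removes 0.827 of that water:
0.827×0.764×(1−α)×1370 = 505.51
(1−α) = 505.51/865.6 = 0.5840;  α = 0.4160.
Bypass flow = 0.4160×1370 = 569.93 kg/h.

569.9 kg/h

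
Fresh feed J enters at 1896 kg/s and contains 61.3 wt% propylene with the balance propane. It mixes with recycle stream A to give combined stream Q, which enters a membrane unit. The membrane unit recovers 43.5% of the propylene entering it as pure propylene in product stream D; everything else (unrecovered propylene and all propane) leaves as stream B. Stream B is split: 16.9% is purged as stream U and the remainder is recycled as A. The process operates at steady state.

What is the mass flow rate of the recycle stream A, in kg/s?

propane enters only via J and leaves only via the purge: 1896×0.387 = 0.169×(propane in B), and the membrane unit passes all propane, so propane in Q = propane in B = 4341.7 kg/s.
propylene in Q: m_A = 1896×0.613 + (1−0.169)·(1−0.435)·m_A, so m_A = 1162.2/0.5305 = 2190.9 kg/s.
B = (1−0.435)×2190.9 + 4341.7 = 5579.6 kg/s.
Recycle A = (1−0.169)×5579.6 = 4636.6 kg/s.

4637 kg/s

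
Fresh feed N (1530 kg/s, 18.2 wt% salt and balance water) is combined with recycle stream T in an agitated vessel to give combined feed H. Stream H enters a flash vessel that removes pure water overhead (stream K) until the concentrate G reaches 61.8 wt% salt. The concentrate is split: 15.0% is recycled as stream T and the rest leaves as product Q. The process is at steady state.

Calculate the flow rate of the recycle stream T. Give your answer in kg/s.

Overall salt balance (none leaves overhead): salt in fresh feed = salt in product, i.e. 1530×0.182 = (1−0.150)·G·0.618.
G = 278.46/(0.618×0.850) = 530.1 kg/s.
Recycle T = 0.150×530.1 = 79.515 kg/s.

79.51 kg/s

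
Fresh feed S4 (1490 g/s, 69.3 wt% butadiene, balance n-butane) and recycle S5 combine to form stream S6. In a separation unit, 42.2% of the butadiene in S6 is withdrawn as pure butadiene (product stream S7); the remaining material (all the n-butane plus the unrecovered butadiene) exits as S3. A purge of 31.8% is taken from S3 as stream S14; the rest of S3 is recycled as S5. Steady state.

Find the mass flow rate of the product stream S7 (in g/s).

719.3 g/s

butadiene in S6: m_A = 1490×0.693 + (1−0.318)·(1−0.422)·m_A, so m_A = 1032.6/0.6058 = 1704.5 g/s.
Product S7 = 0.422×1704.5 = 719.28 g/s.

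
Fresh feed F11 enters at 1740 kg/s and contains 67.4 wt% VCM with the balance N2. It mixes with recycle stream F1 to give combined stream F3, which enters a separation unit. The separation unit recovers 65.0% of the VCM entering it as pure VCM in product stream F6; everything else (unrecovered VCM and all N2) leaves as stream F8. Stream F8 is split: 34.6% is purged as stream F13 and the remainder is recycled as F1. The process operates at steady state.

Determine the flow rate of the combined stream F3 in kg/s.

N2 enters only via F11 and leaves only via the purge: 1740×0.326 = 0.346×(N2 in F8), and the separation unit passes all N2, so N2 in F3 = N2 in F8 = 1639.4 kg/s.
VCM in F3: m_A = 1740×0.674 + (1−0.346)·(1−0.650)·m_A, so m_A = 1172.8/0.7711 = 1520.9 kg/s.
F3 = 1520.9 + 1639.4 = 3160.3 kg/s.

3160 kg/s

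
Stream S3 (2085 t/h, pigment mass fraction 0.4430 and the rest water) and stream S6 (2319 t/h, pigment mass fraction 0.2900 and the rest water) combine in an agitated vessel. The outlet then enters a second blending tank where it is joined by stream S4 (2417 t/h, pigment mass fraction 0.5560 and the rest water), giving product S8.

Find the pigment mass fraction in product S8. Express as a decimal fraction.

Overall, product flow = 6821 t/h.
pigment in = 2085×0.443 + 2319×0.290 + 2417×0.556 = 2940 t/h.
pigment fraction in S8 = 0.4310.

0.4310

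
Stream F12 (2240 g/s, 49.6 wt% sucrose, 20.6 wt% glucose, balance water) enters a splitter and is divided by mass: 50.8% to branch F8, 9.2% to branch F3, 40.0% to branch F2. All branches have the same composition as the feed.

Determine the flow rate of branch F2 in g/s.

896 g/s

Branch F2 flow = 0.400×2240 = 896 g/s.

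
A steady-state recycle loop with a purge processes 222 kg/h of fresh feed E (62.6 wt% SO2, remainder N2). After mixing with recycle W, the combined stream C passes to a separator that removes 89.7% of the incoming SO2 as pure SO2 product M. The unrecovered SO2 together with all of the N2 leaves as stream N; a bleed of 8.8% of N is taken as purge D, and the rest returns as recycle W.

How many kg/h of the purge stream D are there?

N2 enters only via E and leaves only via the purge: 222×0.374 = 0.088×(N2 in N), and the separator passes all N2, so N2 in C = N2 in N = 943.5 kg/h.
SO2 in C: m_A = 222×0.626 + (1−0.088)·(1−0.897)·m_A, so m_A = 138.97/0.9061 = 153.38 kg/h.
N = (1−0.897)×153.38 + 943.5 = 959.3 kg/h.
Purge D = 0.088×959.3 = 84.418 kg/h.

84.42 kg/h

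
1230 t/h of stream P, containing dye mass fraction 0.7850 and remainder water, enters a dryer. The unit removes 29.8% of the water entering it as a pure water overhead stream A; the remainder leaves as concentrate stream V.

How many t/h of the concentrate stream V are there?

water entering = 1230×0.215 = 264.45 t/h; overhead removed = 0.298×264.45 = 78.806 t/h.
Concentrate = 1230 − 78.806 = 1151.2 t/h.

1151 t/h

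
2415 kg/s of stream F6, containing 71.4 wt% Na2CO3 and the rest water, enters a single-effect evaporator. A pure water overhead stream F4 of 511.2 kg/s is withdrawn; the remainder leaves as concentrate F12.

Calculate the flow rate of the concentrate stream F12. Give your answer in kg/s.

Concentrate = 2415 − 511.2 = 1903.8 kg/s.

1904 kg/s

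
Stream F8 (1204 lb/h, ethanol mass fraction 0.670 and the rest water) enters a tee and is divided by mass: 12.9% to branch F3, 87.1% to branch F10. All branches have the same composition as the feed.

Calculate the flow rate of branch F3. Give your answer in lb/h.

Branch F3 flow = 0.129×1204 = 155.32 lb/h.

155.3 lb/h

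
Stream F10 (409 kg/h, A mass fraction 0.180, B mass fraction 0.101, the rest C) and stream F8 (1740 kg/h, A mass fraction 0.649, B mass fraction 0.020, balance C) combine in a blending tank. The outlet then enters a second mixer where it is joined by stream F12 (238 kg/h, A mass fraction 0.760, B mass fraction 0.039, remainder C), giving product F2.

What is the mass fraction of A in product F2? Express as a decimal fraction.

Overall, product flow = 2387 kg/h.
A in = 409×0.180 + 1740×0.649 + 238×0.760 = 1383.8 kg/h.
A fraction in F2 = 0.580.

0.580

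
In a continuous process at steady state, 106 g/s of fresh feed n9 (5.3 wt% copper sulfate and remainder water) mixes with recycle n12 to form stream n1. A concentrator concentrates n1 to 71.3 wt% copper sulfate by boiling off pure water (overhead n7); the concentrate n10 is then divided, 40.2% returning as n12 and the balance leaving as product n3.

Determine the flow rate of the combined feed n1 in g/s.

Overall copper sulfate balance (none leaves overhead): copper sulfate in fresh feed = copper sulfate in product, i.e. 106×0.053 = (1−0.402)·n10·0.713.
n10 = 5.618/(0.713×0.598) = 13.176 g/s.
Recycle n12 = 0.402×13.176 = 5.2968 g/s.
Combined feed n1 = 106 + 5.2968 = 111.3 g/s.

111.3 g/s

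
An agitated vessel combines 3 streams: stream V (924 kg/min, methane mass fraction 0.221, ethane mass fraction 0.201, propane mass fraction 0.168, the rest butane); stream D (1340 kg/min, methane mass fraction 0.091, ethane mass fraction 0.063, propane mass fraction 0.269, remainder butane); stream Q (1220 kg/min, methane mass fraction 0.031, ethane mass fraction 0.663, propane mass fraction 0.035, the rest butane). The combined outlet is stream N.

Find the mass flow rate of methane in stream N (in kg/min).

methane out = methane in = 924×0.221 + 1340×0.091 + 1220×0.031 = 363.96 kg/min.

364 kg/min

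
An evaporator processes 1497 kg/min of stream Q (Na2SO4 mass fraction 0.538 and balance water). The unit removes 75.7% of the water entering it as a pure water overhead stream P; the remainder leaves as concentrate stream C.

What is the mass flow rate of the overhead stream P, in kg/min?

523.6 kg/min

water entering = 1497×0.462 = 691.61 kg/min; overhead removed = 0.757×691.61 = 523.55 kg/min.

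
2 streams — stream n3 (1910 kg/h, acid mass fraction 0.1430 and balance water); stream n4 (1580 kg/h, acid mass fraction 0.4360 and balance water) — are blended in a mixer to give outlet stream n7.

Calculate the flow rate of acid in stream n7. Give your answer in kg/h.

acid out = acid in = 1910×0.143 + 1580×0.436 = 962.01 kg/h.

962 kg/h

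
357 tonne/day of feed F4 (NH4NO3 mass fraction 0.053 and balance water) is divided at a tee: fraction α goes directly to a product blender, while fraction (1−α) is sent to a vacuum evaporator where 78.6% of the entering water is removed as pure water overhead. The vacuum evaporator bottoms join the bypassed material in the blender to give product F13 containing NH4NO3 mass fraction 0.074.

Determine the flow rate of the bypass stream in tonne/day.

220.9 tonne/day

All 357×0.053 = 18.921 tonne/day of NH4NO3 reaches F13, so F13 = 18.921/0.074 = 255.69 tonne/day and vapour = 101.31 tonne/day.
The evaporator receives (1−α)·357 of feed at 0.947 water and removes 0.786 of that water:
0.786×0.947×(1−α)×357 = 101.31
(1−α) = 101.31/265.73 = 0.3813;  α = 0.6187.
Bypass flow = 0.6187×357 = 220.89 tonne/day.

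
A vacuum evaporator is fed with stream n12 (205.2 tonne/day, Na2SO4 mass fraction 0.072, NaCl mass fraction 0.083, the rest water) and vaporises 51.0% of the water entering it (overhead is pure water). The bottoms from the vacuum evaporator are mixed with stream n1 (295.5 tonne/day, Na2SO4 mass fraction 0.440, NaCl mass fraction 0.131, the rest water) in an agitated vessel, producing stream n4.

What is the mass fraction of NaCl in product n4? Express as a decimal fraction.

0.135

Vapour removed = 0.510×0.845×205.2 = 88.431 tonne/day; concentrate = 116.77 tonne/day.
NaCl reaching the mixer = 17.032 (from concentrate) + 295.5×0.131 = 55.742 tonne/day.
Product flow = 116.77 + 295.5 = 412.27 tonne/day; NaCl fraction = 0.135.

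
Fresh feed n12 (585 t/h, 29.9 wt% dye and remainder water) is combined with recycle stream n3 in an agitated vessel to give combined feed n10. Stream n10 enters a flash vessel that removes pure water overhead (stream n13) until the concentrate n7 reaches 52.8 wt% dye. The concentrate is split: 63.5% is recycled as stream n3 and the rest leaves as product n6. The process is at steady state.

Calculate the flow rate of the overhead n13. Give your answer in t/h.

Overall dye balance (none leaves overhead): dye in fresh feed = dye in product, i.e. 585×0.299 = (1−0.635)·n7·0.528.
n7 = 174.91/(0.528×0.365) = 907.61 t/h.
Recycle n3 = 0.635×907.61 = 576.33 t/h.
Combined feed n10 = 585 + 576.33 = 1161.3 t/h.
Overhead n13 = n10 − n7 = 1161.3 − 907.61 = 253.72 t/h.

253.7 t/h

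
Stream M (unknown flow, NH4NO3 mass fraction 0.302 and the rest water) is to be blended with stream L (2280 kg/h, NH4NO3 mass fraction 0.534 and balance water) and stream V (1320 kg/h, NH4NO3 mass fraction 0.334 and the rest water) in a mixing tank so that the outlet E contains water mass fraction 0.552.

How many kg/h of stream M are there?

312.3 kg/h

Let M be the unknown flow. Total out = 3600 + M.
water balance: 1941.6 + 0.698·M = 0.552·(3600 + M)
(0.698 − 0.552)·M = 0.552×3600 − 1941.6 = 45.6
M = 45.6 / 0.146 = 312.33 kg/h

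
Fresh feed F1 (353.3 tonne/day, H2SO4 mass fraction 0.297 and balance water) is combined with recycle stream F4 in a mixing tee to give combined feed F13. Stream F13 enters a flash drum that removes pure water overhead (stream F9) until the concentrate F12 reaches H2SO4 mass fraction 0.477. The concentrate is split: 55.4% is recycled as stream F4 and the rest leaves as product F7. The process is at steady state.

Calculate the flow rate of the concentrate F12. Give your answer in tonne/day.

493.2 tonne/day

Overall H2SO4 balance (none leaves overhead): H2SO4 in fresh feed = H2SO4 in product, i.e. 353.3×0.297 = (1−0.554)·F12·0.477.
F12 = 104.93/(0.477×0.446) = 493.23 tonne/day.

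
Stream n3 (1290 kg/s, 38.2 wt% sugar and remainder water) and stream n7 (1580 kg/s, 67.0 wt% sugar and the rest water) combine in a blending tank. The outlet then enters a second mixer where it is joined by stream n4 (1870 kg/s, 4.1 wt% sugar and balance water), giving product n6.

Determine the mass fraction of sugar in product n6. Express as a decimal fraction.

0.343

Overall, product flow = 4740 kg/s.
sugar in = 1290×0.382 + 1580×0.670 + 1870×0.041 = 1628.1 kg/s.
sugar fraction in n6 = 0.343.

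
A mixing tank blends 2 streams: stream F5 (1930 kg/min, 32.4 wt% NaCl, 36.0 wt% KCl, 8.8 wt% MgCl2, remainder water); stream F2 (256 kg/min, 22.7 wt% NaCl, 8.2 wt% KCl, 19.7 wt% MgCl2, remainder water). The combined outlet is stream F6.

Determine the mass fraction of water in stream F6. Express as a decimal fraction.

Total flow out = 1930 + 256 = 2186 kg/min.
water in = 1930×0.228 + 256×0.494 = 566.5 kg/min.
water mass fraction in F6 = 566.5/2186 = 0.2592.

0.2592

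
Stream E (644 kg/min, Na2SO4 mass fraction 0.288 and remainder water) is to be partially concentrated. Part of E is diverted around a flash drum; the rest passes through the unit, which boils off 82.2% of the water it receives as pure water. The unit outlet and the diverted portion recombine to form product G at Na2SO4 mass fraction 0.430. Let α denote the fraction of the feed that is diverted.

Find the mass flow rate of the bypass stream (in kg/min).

280.6 kg/min

All 644×0.288 = 185.47 kg/min of Na2SO4 reaches G, so G = 185.47/0.430 = 431.33 kg/min and vapour = 212.67 kg/min.
The evaporator receives (1−α)·644 of feed at 0.712 water and removes 0.822 of that water:
0.822×0.712×(1−α)×644 = 212.67
(1−α) = 212.67/376.91 = 0.5642;  α = 0.4358.
Bypass flow = 0.4358×644 = 280.63 kg/min.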